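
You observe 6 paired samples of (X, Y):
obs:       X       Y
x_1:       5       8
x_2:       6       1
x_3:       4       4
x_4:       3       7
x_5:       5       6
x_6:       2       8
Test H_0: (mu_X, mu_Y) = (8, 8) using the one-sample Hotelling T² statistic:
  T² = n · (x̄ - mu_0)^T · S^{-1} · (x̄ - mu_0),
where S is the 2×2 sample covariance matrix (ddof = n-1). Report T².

Step 1 — sample mean vector:
  mean(X) = (5 + 6 + 4 + 3 + 5 + 2) / 6 = 25/6 = 4.1667
  mean(Y) = (8 + 1 + 4 + 7 + 6 + 8) / 6 = 34/6 = 5.6667
  x̄ = (4.1667, 5.6667),  deviation x̄ - mu_0 = (4.1667, 5.6667) - (8, 8) = (-3.8333, -2.3333).

Step 2 — sample covariance matrix, S[i,j] = (1/(n-1)) · Σ_k (x_{k,i} - mean_i) · (x_{k,j} - mean_j), divisor n-1 = 5:
  S[X,X] = ((0.8333)·(0.8333) + (1.8333)·(1.8333) + (-0.1667)·(-0.1667) + (-1.1667)·(-1.1667) + (0.8333)·(0.8333) + (-2.1667)·(-2.1667)) / 5 = 10.8333/5 = 2.1667
  S[X,Y] = ((0.8333)·(2.3333) + (1.8333)·(-4.6667) + (-0.1667)·(-1.6667) + (-1.1667)·(1.3333) + (0.8333)·(0.3333) + (-2.1667)·(2.3333)) / 5 = -12.6667/5 = -2.5333
  S[Y,Y] = ((2.3333)·(2.3333) + (-4.6667)·(-4.6667) + (-1.6667)·(-1.6667) + (1.3333)·(1.3333) + (0.3333)·(0.3333) + (2.3333)·(2.3333)) / 5 = 37.3333/5 = 7.4667
  S = [[2.1667, -2.5333],
 [-2.5333, 7.4667]].

Step 3 — invert S. det(S) = 2.1667·7.4667 - (-2.5333)² = 9.76.
  S^{-1} = (1/det) · [[d, -b], [-b, a]] = [[0.765, 0.2596],
 [0.2596, 0.222]].

Step 4 — quadratic form (x̄ - mu_0)^T · S^{-1} · (x̄ - mu_0):
  S^{-1} · (x̄ - mu_0) = (-3.5383, -1.513),
  (x̄ - mu_0)^T · [...] = (-3.8333)·(-3.5383) + (-2.3333)·(-1.513) = 17.0936.

Step 5 — scale by n: T² = 6 · 17.0936 = 102.5615.

T² ≈ 102.5615


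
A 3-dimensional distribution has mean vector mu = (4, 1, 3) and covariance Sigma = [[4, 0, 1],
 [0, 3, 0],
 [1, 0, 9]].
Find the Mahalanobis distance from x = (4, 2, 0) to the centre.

Step 1 — centre the observation: (x - mu) = (0, 1, -3).

Step 2 — invert Sigma (cofactor / det for 3×3, or solve directly):
  Sigma^{-1} = [[0.2571, 0, -0.0286],
 [0, 0.3333, 0],
 [-0.0286, 0, 0.1143]].

Step 3 — form the quadratic (x - mu)^T · Sigma^{-1} · (x - mu):
  Sigma^{-1} · (x - mu) = (0.0857, 0.3333, -0.3429).
  (x - mu)^T · [Sigma^{-1} · (x - mu)] = (0)·(0.0857) + (1)·(0.3333) + (-3)·(-0.3429) = 1.3619.

Step 4 — take square root: d = √(1.3619) ≈ 1.167.

d(x, mu) = √(1.3619) ≈ 1.167


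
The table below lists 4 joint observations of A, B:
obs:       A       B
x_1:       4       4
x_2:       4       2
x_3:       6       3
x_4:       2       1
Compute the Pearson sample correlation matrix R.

Step 1 — column means:
  mean(A) = (4 + 4 + 6 + 2) / 4 = 16/4 = 4
  mean(B) = (4 + 2 + 3 + 1) / 4 = 10/4 = 2.5

Step 2 — sample variances and covariances s[i,j] = (1/(n-1)) · Σ_k (x_{k,i} - mean_i) · (x_{k,j} - mean_j), with n-1 = 3:
  s[A,A] = ((0)·(0) + (0)·(0) + (2)·(2) + (-2)·(-2)) / 3 = 8/3 = 2.6667
  s[A,B] = ((0)·(1.5) + (0)·(-0.5) + (2)·(0.5) + (-2)·(-1.5)) / 3 = 4/3 = 1.3333
  s[B,B] = ((1.5)·(1.5) + (-0.5)·(-0.5) + (0.5)·(0.5) + (-1.5)·(-1.5)) / 3 = 5/3 = 1.6667
  Sample standard deviations s_i = √(s[i,i]):
  s(A) = √(2.6667) = 1.633
  s(B) = √(1.6667) = 1.291

Step 3 — r_{ij} = s_{ij} / (s_i · s_j):
  r[A,A] = 1 (diagonal).
  r[A,B] = 1.3333 / (1.633 · 1.291) = 1.3333 / 2.1082 = 0.6325
  r[B,B] = 1 (diagonal).

R is symmetric with unit diagonal. Assembling:

R = [[1, 0.6325],
 [0.6325, 1]]


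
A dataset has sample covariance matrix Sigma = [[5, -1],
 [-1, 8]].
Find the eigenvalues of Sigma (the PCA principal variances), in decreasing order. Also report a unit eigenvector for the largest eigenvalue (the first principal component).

Step 1 — characteristic polynomial of 2×2 Sigma:
  det(Sigma - λI) = λ² - trace · λ + det = 0.
  trace = 5 + 8 = 13, det = 5·8 - (-1)² = 39.
Step 2 — discriminant:
  Δ = trace² - 4·det = 169 - 156 = 13.
Step 3 — eigenvalues:
  λ = (trace ± √Δ)/2 = (13 ± 3.6056)/2,
  λ_1 = 8.3028,  λ_2 = 4.6972.

Step 4 — unit eigenvector for λ_1: solve (Sigma - λ_1 I)v = 0. First row:
  (5 - 8.3028)·v_x + (-1)·v_y = 0, i.e. (-3.3028)·v_x + (-1)·v_y = 0,
  so v ∝ (b, λ_1 - a) = (-1, 3.3028); multiply by -1 so the first entry is positive: u = (1, -3.3028).
  ||u|| = √((1)² + (-3.3028)²) = √(11.9083) ≈ 3.4508,
  v_1 = u/||u|| ≈ (0.2898, -0.9571) (||v_1|| = 1).

λ_1 = 8.3028,  λ_2 = 4.6972;  v_1 ≈ (0.2898, -0.9571)


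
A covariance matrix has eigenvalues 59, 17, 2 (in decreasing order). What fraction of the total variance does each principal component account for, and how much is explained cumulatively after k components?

Step 1 — total variance = trace(Sigma) = Σ λ_i = 59 + 17 + 2 = 78.

Step 2 — fraction explained by component i = λ_i / Σ λ:
  PC1: 59/78 = 0.7564
  PC2: 17/78 = 0.2179
  PC3: 2/78 = 0.0256

Step 3 — cumulative fraction after k components = (λ_1 + ... + λ_k) / Σ λ:
  k = 1: 59/78 = 0.7564
  k = 2: (59 + 17)/78 = 76/78 = 0.9744
  k = 3: (59 + 17 + 2)/78 = 78/78 = 1

Summary (fraction, with percent):

explained: PC1 0.7564 (75.64%), PC2 0.2179 (21.79%), PC3 0.0256 (2.56%);  cumulative: 0.7564, 0.9744, 1


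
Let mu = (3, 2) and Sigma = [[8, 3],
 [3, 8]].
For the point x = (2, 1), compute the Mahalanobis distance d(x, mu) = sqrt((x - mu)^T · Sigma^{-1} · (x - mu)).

Step 1 — centre the observation: (x - mu) = (-1, -1).

Step 2 — invert Sigma. det(Sigma) = 8·8 - (3)² = 55.
  Sigma^{-1} = (1/det) · [[d, -b], [-b, a]] = [[0.1455, -0.0545],
 [-0.0545, 0.1455]].

Step 3 — form the quadratic (x - mu)^T · Sigma^{-1} · (x - mu):
  Sigma^{-1} · (x - mu) = (-0.0909, -0.0909).
  (x - mu)^T · [Sigma^{-1} · (x - mu)] = (-1)·(-0.0909) + (-1)·(-0.0909) = 0.1818.

Step 4 — take square root: d = √(0.1818) ≈ 0.4264.

d(x, mu) = √(0.1818) ≈ 0.4264


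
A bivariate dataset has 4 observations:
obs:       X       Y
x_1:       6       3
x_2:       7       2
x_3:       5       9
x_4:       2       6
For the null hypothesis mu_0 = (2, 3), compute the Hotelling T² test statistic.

Step 1 — sample mean vector:
  mean(X) = (6 + 7 + 5 + 2) / 4 = 20/4 = 5
  mean(Y) = (3 + 2 + 9 + 6) / 4 = 20/4 = 5
  x̄ = (5, 5),  deviation x̄ - mu_0 = (5, 5) - (2, 3) = (3, 2).

Step 2 — sample covariance matrix, S[i,j] = (1/(n-1)) · Σ_k (x_{k,i} - mean_i) · (x_{k,j} - mean_j), divisor n-1 = 3:
  S[X,X] = ((1)·(1) + (2)·(2) + (0)·(0) + (-3)·(-3)) / 3 = 14/3 = 4.6667
  S[X,Y] = ((1)·(-2) + (2)·(-3) + (0)·(4) + (-3)·(1)) / 3 = -11/3 = -3.6667
  S[Y,Y] = ((-2)·(-2) + (-3)·(-3) + (4)·(4) + (1)·(1)) / 3 = 30/3 = 10
  S = [[4.6667, -3.6667],
 [-3.6667, 10]].

Step 3 — invert S. det(S) = 4.6667·10 - (-3.6667)² = 33.2222.
  S^{-1} = (1/det) · [[d, -b], [-b, a]] = [[0.301, 0.1104],
 [0.1104, 0.1405]].

Step 4 — quadratic form (x̄ - mu_0)^T · S^{-1} · (x̄ - mu_0):
  S^{-1} · (x̄ - mu_0) = (1.1237, 0.612),
  (x̄ - mu_0)^T · [...] = (3)·(1.1237) + (2)·(0.612) = 4.5953.

Step 5 — scale by n: T² = 4 · 4.5953 = 18.3813.

T² ≈ 18.3813


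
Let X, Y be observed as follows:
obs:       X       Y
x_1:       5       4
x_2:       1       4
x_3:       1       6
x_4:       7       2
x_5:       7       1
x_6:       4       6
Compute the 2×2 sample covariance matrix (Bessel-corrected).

Step 1 — column means:
  mean(X) = (5 + 1 + 1 + 7 + 7 + 4) / 6 = 25/6 = 4.1667
  mean(Y) = (4 + 4 + 6 + 2 + 1 + 6) / 6 = 23/6 = 3.8333

Step 2 — sample covariance S[i,j] = (1/(n-1)) · Σ_k (x_{k,i} - mean_i) · (x_{k,j} - mean_j), with n-1 = 5.
  S[X,X] = ((0.8333)·(0.8333) + (-3.1667)·(-3.1667) + (-3.1667)·(-3.1667) + (2.8333)·(2.8333) + (2.8333)·(2.8333) + (-0.1667)·(-0.1667)) / 5 = 36.8333/5 = 7.3667
  S[X,Y] = ((0.8333)·(0.1667) + (-3.1667)·(0.1667) + (-3.1667)·(2.1667) + (2.8333)·(-1.8333) + (2.8333)·(-2.8333) + (-0.1667)·(2.1667)) / 5 = -20.8333/5 = -4.1667
  S[Y,Y] = ((0.1667)·(0.1667) + (0.1667)·(0.1667) + (2.1667)·(2.1667) + (-1.8333)·(-1.8333) + (-2.8333)·(-2.8333) + (2.1667)·(2.1667)) / 5 = 20.8333/5 = 4.1667

S is symmetric (S[j,i] = S[i,j]). Assembling:

S = [[7.3667, -4.1667],
 [-4.1667, 4.1667]]


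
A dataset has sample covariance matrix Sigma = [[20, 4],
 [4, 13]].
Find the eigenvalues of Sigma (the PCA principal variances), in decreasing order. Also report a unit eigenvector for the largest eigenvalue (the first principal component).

Step 1 — characteristic polynomial of 2×2 Sigma:
  det(Sigma - λI) = λ² - trace · λ + det = 0.
  trace = 20 + 13 = 33, det = 20·13 - (4)² = 244.
Step 2 — discriminant:
  Δ = trace² - 4·det = 1089 - 976 = 113.
Step 3 — eigenvalues:
  λ = (trace ± √Δ)/2 = (33 ± 10.6301)/2,
  λ_1 = 21.8151,  λ_2 = 11.1849.

Step 4 — unit eigenvector for λ_1: solve (Sigma - λ_1 I)v = 0. First row:
  (20 - 21.8151)·v_x + (4)·v_y = 0, i.e. (-1.8151)·v_x + (4)·v_y = 0,
  so v ∝ (b, λ_1 - a) = (4, 1.8151) = u.
  ||u|| = √((4)² + (1.8151)²) = √(19.2945) ≈ 4.3925,
  v_1 = u/||u|| ≈ (0.9106, 0.4132) (||v_1|| = 1).

λ_1 = 21.8151,  λ_2 = 11.1849;  v_1 ≈ (0.9106, 0.4132)


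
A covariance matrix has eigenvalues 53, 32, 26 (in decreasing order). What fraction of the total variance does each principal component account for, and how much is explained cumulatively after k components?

Step 1 — total variance = trace(Sigma) = Σ λ_i = 53 + 32 + 26 = 111.

Step 2 — fraction explained by component i = λ_i / Σ λ:
  PC1: 53/111 = 0.4775
  PC2: 32/111 = 0.2883
  PC3: 26/111 = 0.2342

Step 3 — cumulative fraction after k components = (λ_1 + ... + λ_k) / Σ λ:
  k = 1: 53/111 = 0.4775
  k = 2: (53 + 32)/111 = 85/111 = 0.7658
  k = 3: (53 + 32 + 26)/111 = 111/111 = 1

Summary (fraction, with percent):

explained: PC1 0.4775 (47.75%), PC2 0.2883 (28.83%), PC3 0.2342 (23.42%);  cumulative: 0.4775, 0.7658, 1


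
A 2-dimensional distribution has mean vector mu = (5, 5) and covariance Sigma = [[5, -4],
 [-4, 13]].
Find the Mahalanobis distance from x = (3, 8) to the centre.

Step 1 — centre the observation: (x - mu) = (-2, 3).

Step 2 — invert Sigma. det(Sigma) = 5·13 - (-4)² = 49.
  Sigma^{-1} = (1/det) · [[d, -b], [-b, a]] = [[0.2653, 0.0816],
 [0.0816, 0.102]].

Step 3 — form the quadratic (x - mu)^T · Sigma^{-1} · (x - mu):
  Sigma^{-1} · (x - mu) = (-0.2857, 0.1429).
  (x - mu)^T · [Sigma^{-1} · (x - mu)] = (-2)·(-0.2857) + (3)·(0.1429) = 1.

Step 4 — take square root: d = √(1) ≈ 1.

d(x, mu) = √(1) ≈ 1


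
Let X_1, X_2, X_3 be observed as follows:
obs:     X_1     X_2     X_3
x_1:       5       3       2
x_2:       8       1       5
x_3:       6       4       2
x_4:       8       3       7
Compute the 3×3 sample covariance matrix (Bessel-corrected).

Step 1 — column means:
  mean(X_1) = (5 + 8 + 6 + 8) / 4 = 27/4 = 6.75
  mean(X_2) = (3 + 1 + 4 + 3) / 4 = 11/4 = 2.75
  mean(X_3) = (2 + 5 + 2 + 7) / 4 = 16/4 = 4

Step 2 — sample covariance S[i,j] = (1/(n-1)) · Σ_k (x_{k,i} - mean_i) · (x_{k,j} - mean_j), with n-1 = 3.
  S[X_1,X_1] = ((-1.75)·(-1.75) + (1.25)·(1.25) + (-0.75)·(-0.75) + (1.25)·(1.25)) / 3 = 6.75/3 = 2.25
  S[X_1,X_2] = ((-1.75)·(0.25) + (1.25)·(-1.75) + (-0.75)·(1.25) + (1.25)·(0.25)) / 3 = -3.25/3 = -1.0833
  S[X_1,X_3] = ((-1.75)·(-2) + (1.25)·(1) + (-0.75)·(-2) + (1.25)·(3)) / 3 = 10/3 = 3.3333
  S[X_2,X_2] = ((0.25)·(0.25) + (-1.75)·(-1.75) + (1.25)·(1.25) + (0.25)·(0.25)) / 3 = 4.75/3 = 1.5833
  S[X_2,X_3] = ((0.25)·(-2) + (-1.75)·(1) + (1.25)·(-2) + (0.25)·(3)) / 3 = -4/3 = -1.3333
  S[X_3,X_3] = ((-2)·(-2) + (1)·(1) + (-2)·(-2) + (3)·(3)) / 3 = 18/3 = 6

S is symmetric (S[j,i] = S[i,j]). Assembling:

S = [[2.25, -1.0833, 3.3333],
 [-1.0833, 1.5833, -1.3333],
 [3.3333, -1.3333, 6]]


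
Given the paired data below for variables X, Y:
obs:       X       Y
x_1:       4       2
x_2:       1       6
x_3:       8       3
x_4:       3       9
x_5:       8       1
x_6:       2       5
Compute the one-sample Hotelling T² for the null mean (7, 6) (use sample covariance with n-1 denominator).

Step 1 — sample mean vector:
  mean(X) = (4 + 1 + 8 + 3 + 8 + 2) / 6 = 26/6 = 4.3333
  mean(Y) = (2 + 6 + 3 + 9 + 1 + 5) / 6 = 26/6 = 4.3333
  x̄ = (4.3333, 4.3333),  deviation x̄ - mu_0 = (4.3333, 4.3333) - (7, 6) = (-2.6667, -1.6667).

Step 2 — sample covariance matrix, S[i,j] = (1/(n-1)) · Σ_k (x_{k,i} - mean_i) · (x_{k,j} - mean_j), divisor n-1 = 5:
  S[X,X] = ((-0.3333)·(-0.3333) + (-3.3333)·(-3.3333) + (3.6667)·(3.6667) + (-1.3333)·(-1.3333) + (3.6667)·(3.6667) + (-2.3333)·(-2.3333)) / 5 = 45.3333/5 = 9.0667
  S[X,Y] = ((-0.3333)·(-2.3333) + (-3.3333)·(1.6667) + (3.6667)·(-1.3333) + (-1.3333)·(4.6667) + (3.6667)·(-3.3333) + (-2.3333)·(0.6667)) / 5 = -29.6667/5 = -5.9333
  S[Y,Y] = ((-2.3333)·(-2.3333) + (1.6667)·(1.6667) + (-1.3333)·(-1.3333) + (4.6667)·(4.6667) + (-3.3333)·(-3.3333) + (0.6667)·(0.6667)) / 5 = 43.3333/5 = 8.6667
  S = [[9.0667, -5.9333],
 [-5.9333, 8.6667]].

Step 3 — invert S. det(S) = 9.0667·8.6667 - (-5.9333)² = 43.3733.
  S^{-1} = (1/det) · [[d, -b], [-b, a]] = [[0.1998, 0.1368],
 [0.1368, 0.209]].

Step 4 — quadratic form (x̄ - mu_0)^T · S^{-1} · (x̄ - mu_0):
  S^{-1} · (x̄ - mu_0) = (-0.7608, -0.7132),
  (x̄ - mu_0)^T · [...] = (-2.6667)·(-0.7608) + (-1.6667)·(-0.7132) = 3.2175.

Step 5 — scale by n: T² = 6 · 3.2175 = 19.3053.

T² ≈ 19.3053


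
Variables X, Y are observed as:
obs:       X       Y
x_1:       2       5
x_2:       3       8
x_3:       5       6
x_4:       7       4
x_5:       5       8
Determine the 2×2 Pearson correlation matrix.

Step 1 — column means:
  mean(X) = (2 + 3 + 5 + 7 + 5) / 5 = 22/5 = 4.4
  mean(Y) = (5 + 8 + 6 + 4 + 8) / 5 = 31/5 = 6.2

Step 2 — sample variances and covariances s[i,j] = (1/(n-1)) · Σ_k (x_{k,i} - mean_i) · (x_{k,j} - mean_j), with n-1 = 4:
  s[X,X] = ((-2.4)·(-2.4) + (-1.4)·(-1.4) + (0.6)·(0.6) + (2.6)·(2.6) + (0.6)·(0.6)) / 4 = 15.2/4 = 3.8
  s[X,Y] = ((-2.4)·(-1.2) + (-1.4)·(1.8) + (0.6)·(-0.2) + (2.6)·(-2.2) + (0.6)·(1.8)) / 4 = -4.4/4 = -1.1
  s[Y,Y] = ((-1.2)·(-1.2) + (1.8)·(1.8) + (-0.2)·(-0.2) + (-2.2)·(-2.2) + (1.8)·(1.8)) / 4 = 12.8/4 = 3.2
  Sample standard deviations s_i = √(s[i,i]):
  s(X) = √(3.8) = 1.9494
  s(Y) = √(3.2) = 1.7889

Step 3 — r_{ij} = s_{ij} / (s_i · s_j):
  r[X,X] = 1 (diagonal).
  r[X,Y] = -1.1 / (1.9494 · 1.7889) = -1.1 / 3.4871 = -0.3154
  r[Y,Y] = 1 (diagonal).

R is symmetric with unit diagonal. Assembling:

R = [[1, -0.3154],
 [-0.3154, 1]]


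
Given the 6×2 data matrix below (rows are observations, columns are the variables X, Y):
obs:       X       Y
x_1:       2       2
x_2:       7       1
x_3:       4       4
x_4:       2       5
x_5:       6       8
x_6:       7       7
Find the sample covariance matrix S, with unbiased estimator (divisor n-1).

Step 1 — column means:
  mean(X) = (2 + 7 + 4 + 2 + 6 + 7) / 6 = 28/6 = 4.6667
  mean(Y) = (2 + 1 + 4 + 5 + 8 + 7) / 6 = 27/6 = 4.5

Step 2 — sample covariance S[i,j] = (1/(n-1)) · Σ_k (x_{k,i} - mean_i) · (x_{k,j} - mean_j), with n-1 = 5.
  S[X,X] = ((-2.6667)·(-2.6667) + (2.3333)·(2.3333) + (-0.6667)·(-0.6667) + (-2.6667)·(-2.6667) + (1.3333)·(1.3333) + (2.3333)·(2.3333)) / 5 = 27.3333/5 = 5.4667
  S[X,Y] = ((-2.6667)·(-2.5) + (2.3333)·(-3.5) + (-0.6667)·(-0.5) + (-2.6667)·(0.5) + (1.3333)·(3.5) + (2.3333)·(2.5)) / 5 = 8/5 = 1.6
  S[Y,Y] = ((-2.5)·(-2.5) + (-3.5)·(-3.5) + (-0.5)·(-0.5) + (0.5)·(0.5) + (3.5)·(3.5) + (2.5)·(2.5)) / 5 = 37.5/5 = 7.5

S is symmetric (S[j,i] = S[i,j]). Assembling:

S = [[5.4667, 1.6],
 [1.6, 7.5]]


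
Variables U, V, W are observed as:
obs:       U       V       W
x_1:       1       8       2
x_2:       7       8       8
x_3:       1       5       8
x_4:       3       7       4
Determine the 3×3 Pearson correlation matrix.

Step 1 — column means:
  mean(U) = (1 + 7 + 1 + 3) / 4 = 12/4 = 3
  mean(V) = (8 + 8 + 5 + 7) / 4 = 28/4 = 7
  mean(W) = (2 + 8 + 8 + 4) / 4 = 22/4 = 5.5

Step 2 — sample variances and covariances s[i,j] = (1/(n-1)) · Σ_k (x_{k,i} - mean_i) · (x_{k,j} - mean_j), with n-1 = 3:
  s[U,U] = ((-2)·(-2) + (4)·(4) + (-2)·(-2) + (0)·(0)) / 3 = 24/3 = 8
  s[U,V] = ((-2)·(1) + (4)·(1) + (-2)·(-2) + (0)·(0)) / 3 = 6/3 = 2
  s[U,W] = ((-2)·(-3.5) + (4)·(2.5) + (-2)·(2.5) + (0)·(-1.5)) / 3 = 12/3 = 4
  s[V,V] = ((1)·(1) + (1)·(1) + (-2)·(-2) + (0)·(0)) / 3 = 6/3 = 2
  s[V,W] = ((1)·(-3.5) + (1)·(2.5) + (-2)·(2.5) + (0)·(-1.5)) / 3 = -6/3 = -2
  s[W,W] = ((-3.5)·(-3.5) + (2.5)·(2.5) + (2.5)·(2.5) + (-1.5)·(-1.5)) / 3 = 27/3 = 9
  Sample standard deviations s_i = √(s[i,i]):
  s(U) = √(8) = 2.8284
  s(V) = √(2) = 1.4142
  s(W) = √(9) = 3

Step 3 — r_{ij} = s_{ij} / (s_i · s_j):
  r[U,U] = 1 (diagonal).
  r[U,V] = 2 / (2.8284 · 1.4142) = 2 / 4 = 0.5
  r[U,W] = 4 / (2.8284 · 3) = 4 / 8.4853 = 0.4714
  r[V,V] = 1 (diagonal).
  r[V,W] = -2 / (1.4142 · 3) = -2 / 4.2426 = -0.4714
  r[W,W] = 1 (diagonal).

R is symmetric with unit diagonal. Assembling:

R = [[1, 0.5, 0.4714],
 [0.5, 1, -0.4714],
 [0.4714, -0.4714, 1]]


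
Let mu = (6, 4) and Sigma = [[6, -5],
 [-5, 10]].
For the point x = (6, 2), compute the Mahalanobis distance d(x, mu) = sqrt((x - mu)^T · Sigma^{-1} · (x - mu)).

Step 1 — centre the observation: (x - mu) = (0, -2).

Step 2 — invert Sigma. det(Sigma) = 6·10 - (-5)² = 35.
  Sigma^{-1} = (1/det) · [[d, -b], [-b, a]] = [[0.2857, 0.1429],
 [0.1429, 0.1714]].

Step 3 — form the quadratic (x - mu)^T · Sigma^{-1} · (x - mu):
  Sigma^{-1} · (x - mu) = (-0.2857, -0.3429).
  (x - mu)^T · [Sigma^{-1} · (x - mu)] = (0)·(-0.2857) + (-2)·(-0.3429) = 0.6857.

Step 4 — take square root: d = √(0.6857) ≈ 0.8281.

d(x, mu) = √(0.6857) ≈ 0.8281


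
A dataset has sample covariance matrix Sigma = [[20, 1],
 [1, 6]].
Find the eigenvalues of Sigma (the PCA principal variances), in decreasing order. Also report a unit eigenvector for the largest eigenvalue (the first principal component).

Step 1 — characteristic polynomial of 2×2 Sigma:
  det(Sigma - λI) = λ² - trace · λ + det = 0.
  trace = 20 + 6 = 26, det = 20·6 - (1)² = 119.
Step 2 — discriminant:
  Δ = trace² - 4·det = 676 - 476 = 200.
Step 3 — eigenvalues:
  λ = (trace ± √Δ)/2 = (26 ± 14.1421)/2,
  λ_1 = 20.0711,  λ_2 = 5.9289.

Step 4 — unit eigenvector for λ_1: solve (Sigma - λ_1 I)v = 0. First row:
  (20 - 20.0711)·v_x + (1)·v_y = 0, i.e. (-0.0711)·v_x + (1)·v_y = 0,
  so v ∝ (b, λ_1 - a) = (1, 0.0711) = u.
  ||u|| = √((1)² + (0.0711)²) = √(1.0051) ≈ 1.0025,
  v_1 = u/||u|| ≈ (0.9975, 0.0709) (||v_1|| = 1).

λ_1 = 20.0711,  λ_2 = 5.9289;  v_1 ≈ (0.9975, 0.0709)


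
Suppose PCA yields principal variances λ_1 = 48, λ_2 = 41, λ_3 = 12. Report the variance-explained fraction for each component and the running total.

Step 1 — total variance = trace(Sigma) = Σ λ_i = 48 + 41 + 12 = 101.

Step 2 — fraction explained by component i = λ_i / Σ λ:
  PC1: 48/101 = 0.4752
  PC2: 41/101 = 0.4059
  PC3: 12/101 = 0.1188

Step 3 — cumulative fraction after k components = (λ_1 + ... + λ_k) / Σ λ:
  k = 1: 48/101 = 0.4752
  k = 2: (48 + 41)/101 = 89/101 = 0.8812
  k = 3: (48 + 41 + 12)/101 = 101/101 = 1

Summary (fraction, with percent):

explained: PC1 0.4752 (47.52%), PC2 0.4059 (40.59%), PC3 0.1188 (11.88%);  cumulative: 0.4752, 0.8812, 1


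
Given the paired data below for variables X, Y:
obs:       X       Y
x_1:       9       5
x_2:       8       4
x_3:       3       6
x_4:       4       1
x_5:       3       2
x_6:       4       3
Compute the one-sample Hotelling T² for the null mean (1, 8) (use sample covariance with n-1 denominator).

Step 1 — sample mean vector:
  mean(X) = (9 + 8 + 3 + 4 + 3 + 4) / 6 = 31/6 = 5.1667
  mean(Y) = (5 + 4 + 6 + 1 + 2 + 3) / 6 = 21/6 = 3.5
  x̄ = (5.1667, 3.5),  deviation x̄ - mu_0 = (5.1667, 3.5) - (1, 8) = (4.1667, -4.5).

Step 2 — sample covariance matrix, S[i,j] = (1/(n-1)) · Σ_k (x_{k,i} - mean_i) · (x_{k,j} - mean_j), divisor n-1 = 5:
  S[X,X] = ((3.8333)·(3.8333) + (2.8333)·(2.8333) + (-2.1667)·(-2.1667) + (-1.1667)·(-1.1667) + (-2.1667)·(-2.1667) + (-1.1667)·(-1.1667)) / 5 = 34.8333/5 = 6.9667
  S[X,Y] = ((3.8333)·(1.5) + (2.8333)·(0.5) + (-2.1667)·(2.5) + (-1.1667)·(-2.5) + (-2.1667)·(-1.5) + (-1.1667)·(-0.5)) / 5 = 8.5/5 = 1.7
  S[Y,Y] = ((1.5)·(1.5) + (0.5)·(0.5) + (2.5)·(2.5) + (-2.5)·(-2.5) + (-1.5)·(-1.5) + (-0.5)·(-0.5)) / 5 = 17.5/5 = 3.5
  S = [[6.9667, 1.7],
 [1.7, 3.5]].

Step 3 — invert S. det(S) = 6.9667·3.5 - (1.7)² = 21.4933.
  S^{-1} = (1/det) · [[d, -b], [-b, a]] = [[0.1628, -0.0791],
 [-0.0791, 0.3241]].

Step 4 — quadratic form (x̄ - mu_0)^T · S^{-1} · (x̄ - mu_0):
  S^{-1} · (x̄ - mu_0) = (1.0344, -1.7882),
  (x̄ - mu_0)^T · [...] = (4.1667)·(1.0344) + (-4.5)·(-1.7882) = 12.3568.

Step 5 — scale by n: T² = 6 · 12.3568 = 74.1408.

T² ≈ 74.1408


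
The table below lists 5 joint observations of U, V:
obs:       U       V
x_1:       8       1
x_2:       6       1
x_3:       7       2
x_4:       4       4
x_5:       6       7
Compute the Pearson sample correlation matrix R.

Step 1 — column means:
  mean(U) = (8 + 6 + 7 + 4 + 6) / 5 = 31/5 = 6.2
  mean(V) = (1 + 1 + 2 + 4 + 7) / 5 = 15/5 = 3

Step 2 — sample variances and covariances s[i,j] = (1/(n-1)) · Σ_k (x_{k,i} - mean_i) · (x_{k,j} - mean_j), with n-1 = 4:
  s[U,U] = ((1.8)·(1.8) + (-0.2)·(-0.2) + (0.8)·(0.8) + (-2.2)·(-2.2) + (-0.2)·(-0.2)) / 4 = 8.8/4 = 2.2
  s[U,V] = ((1.8)·(-2) + (-0.2)·(-2) + (0.8)·(-1) + (-2.2)·(1) + (-0.2)·(4)) / 4 = -7/4 = -1.75
  s[V,V] = ((-2)·(-2) + (-2)·(-2) + (-1)·(-1) + (1)·(1) + (4)·(4)) / 4 = 26/4 = 6.5
  Sample standard deviations s_i = √(s[i,i]):
  s(U) = √(2.2) = 1.4832
  s(V) = √(6.5) = 2.5495

Step 3 — r_{ij} = s_{ij} / (s_i · s_j):
  r[U,U] = 1 (diagonal).
  r[U,V] = -1.75 / (1.4832 · 2.5495) = -1.75 / 3.7815 = -0.4628
  r[V,V] = 1 (diagonal).

R is symmetric with unit diagonal. Assembling:

R = [[1, -0.4628],
 [-0.4628, 1]]


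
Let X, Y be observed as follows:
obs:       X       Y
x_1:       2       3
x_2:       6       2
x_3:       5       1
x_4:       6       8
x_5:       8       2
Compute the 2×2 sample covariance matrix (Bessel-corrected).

Step 1 — column means:
  mean(X) = (2 + 6 + 5 + 6 + 8) / 5 = 27/5 = 5.4
  mean(Y) = (3 + 2 + 1 + 8 + 2) / 5 = 16/5 = 3.2

Step 2 — sample covariance S[i,j] = (1/(n-1)) · Σ_k (x_{k,i} - mean_i) · (x_{k,j} - mean_j), with n-1 = 4.
  S[X,X] = ((-3.4)·(-3.4) + (0.6)·(0.6) + (-0.4)·(-0.4) + (0.6)·(0.6) + (2.6)·(2.6)) / 4 = 19.2/4 = 4.8
  S[X,Y] = ((-3.4)·(-0.2) + (0.6)·(-1.2) + (-0.4)·(-2.2) + (0.6)·(4.8) + (2.6)·(-1.2)) / 4 = 0.6/4 = 0.15
  S[Y,Y] = ((-0.2)·(-0.2) + (-1.2)·(-1.2) + (-2.2)·(-2.2) + (4.8)·(4.8) + (-1.2)·(-1.2)) / 4 = 30.8/4 = 7.7

S is symmetric (S[j,i] = S[i,j]). Assembling:

S = [[4.8, 0.15],
 [0.15, 7.7]]


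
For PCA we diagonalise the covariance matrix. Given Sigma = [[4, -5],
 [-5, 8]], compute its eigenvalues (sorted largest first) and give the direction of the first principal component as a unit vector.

Step 1 — characteristic polynomial of 2×2 Sigma:
  det(Sigma - λI) = λ² - trace · λ + det = 0.
  trace = 4 + 8 = 12, det = 4·8 - (-5)² = 7.
Step 2 — discriminant:
  Δ = trace² - 4·det = 144 - 28 = 116.
Step 3 — eigenvalues:
  λ = (trace ± √Δ)/2 = (12 ± 10.7703)/2,
  λ_1 = 11.3852,  λ_2 = 0.6148.

Step 4 — unit eigenvector for λ_1: solve (Sigma - λ_1 I)v = 0. First row:
  (4 - 11.3852)·v_x + (-5)·v_y = 0, i.e. (-7.3852)·v_x + (-5)·v_y = 0,
  so v ∝ (b, λ_1 - a) = (-5, 7.3852); multiply by -1 so the first entry is positive: u = (5, -7.3852).
  ||u|| = √((5)² + (-7.3852)²) = √(79.5407) ≈ 8.9186,
  v_1 = u/||u|| ≈ (0.5606, -0.8281) (||v_1|| = 1).

λ_1 = 11.3852,  λ_2 = 0.6148;  v_1 ≈ (0.5606, -0.8281)


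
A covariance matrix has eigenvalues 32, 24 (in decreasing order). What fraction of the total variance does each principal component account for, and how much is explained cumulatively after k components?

Step 1 — total variance = trace(Sigma) = Σ λ_i = 32 + 24 = 56.

Step 2 — fraction explained by component i = λ_i / Σ λ:
  PC1: 32/56 = 0.5714
  PC2: 24/56 = 0.4286

Step 3 — cumulative fraction after k components = (λ_1 + ... + λ_k) / Σ λ:
  k = 1: 32/56 = 0.5714
  k = 2: (32 + 24)/56 = 56/56 = 1

Summary (fraction, with percent):

explained: PC1 0.5714 (57.14%), PC2 0.4286 (42.86%);  cumulative: 0.5714, 1


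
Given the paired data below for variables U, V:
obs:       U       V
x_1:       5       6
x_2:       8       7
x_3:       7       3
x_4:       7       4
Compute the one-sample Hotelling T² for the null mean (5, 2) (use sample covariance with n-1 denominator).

Step 1 — sample mean vector:
  mean(U) = (5 + 8 + 7 + 7) / 4 = 27/4 = 6.75
  mean(V) = (6 + 7 + 3 + 4) / 4 = 20/4 = 5
  x̄ = (6.75, 5),  deviation x̄ - mu_0 = (6.75, 5) - (5, 2) = (1.75, 3).

Step 2 — sample covariance matrix, S[i,j] = (1/(n-1)) · Σ_k (x_{k,i} - mean_i) · (x_{k,j} - mean_j), divisor n-1 = 3:
  S[U,U] = ((-1.75)·(-1.75) + (1.25)·(1.25) + (0.25)·(0.25) + (0.25)·(0.25)) / 3 = 4.75/3 = 1.5833
  S[U,V] = ((-1.75)·(1) + (1.25)·(2) + (0.25)·(-2) + (0.25)·(-1)) / 3 = 0/3 = 0
  S[V,V] = ((1)·(1) + (2)·(2) + (-2)·(-2) + (-1)·(-1)) / 3 = 10/3 = 3.3333
  S = [[1.5833, 0],
 [0, 3.3333]].

Step 3 — invert S. det(S) = 1.5833·3.3333 - (0)² = 5.2778.
  S^{-1} = (1/det) · [[d, -b], [-b, a]] = [[0.6316, 0],
 [0, 0.3]].

Step 4 — quadratic form (x̄ - mu_0)^T · S^{-1} · (x̄ - mu_0):
  S^{-1} · (x̄ - mu_0) = (1.1053, 0.9),
  (x̄ - mu_0)^T · [...] = (1.75)·(1.1053) + (3)·(0.9) = 4.6342.

Step 5 — scale by n: T² = 4 · 4.6342 = 18.5368.

T² ≈ 18.5368


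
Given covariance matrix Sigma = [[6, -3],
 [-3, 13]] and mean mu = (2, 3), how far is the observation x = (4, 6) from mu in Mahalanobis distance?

Step 1 — centre the observation: (x - mu) = (2, 3).

Step 2 — invert Sigma. det(Sigma) = 6·13 - (-3)² = 69.
  Sigma^{-1} = (1/det) · [[d, -b], [-b, a]] = [[0.1884, 0.0435],
 [0.0435, 0.087]].

Step 3 — form the quadratic (x - mu)^T · Sigma^{-1} · (x - mu):
  Sigma^{-1} · (x - mu) = (0.5072, 0.3478).
  (x - mu)^T · [Sigma^{-1} · (x - mu)] = (2)·(0.5072) + (3)·(0.3478) = 2.058.

Step 4 — take square root: d = √(2.058) ≈ 1.4346.

d(x, mu) = √(2.058) ≈ 1.4346


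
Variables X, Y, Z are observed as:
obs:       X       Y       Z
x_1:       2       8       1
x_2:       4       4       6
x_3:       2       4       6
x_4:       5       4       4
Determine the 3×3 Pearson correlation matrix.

Step 1 — column means:
  mean(X) = (2 + 4 + 2 + 5) / 4 = 13/4 = 3.25
  mean(Y) = (8 + 4 + 4 + 4) / 4 = 20/4 = 5
  mean(Z) = (1 + 6 + 6 + 4) / 4 = 17/4 = 4.25

Step 2 — sample variances and covariances s[i,j] = (1/(n-1)) · Σ_k (x_{k,i} - mean_i) · (x_{k,j} - mean_j), with n-1 = 3:
  s[X,X] = ((-1.25)·(-1.25) + (0.75)·(0.75) + (-1.25)·(-1.25) + (1.75)·(1.75)) / 3 = 6.75/3 = 2.25
  s[X,Y] = ((-1.25)·(3) + (0.75)·(-1) + (-1.25)·(-1) + (1.75)·(-1)) / 3 = -5/3 = -1.6667
  s[X,Z] = ((-1.25)·(-3.25) + (0.75)·(1.75) + (-1.25)·(1.75) + (1.75)·(-0.25)) / 3 = 2.75/3 = 0.9167
  s[Y,Y] = ((3)·(3) + (-1)·(-1) + (-1)·(-1) + (-1)·(-1)) / 3 = 12/3 = 4
  s[Y,Z] = ((3)·(-3.25) + (-1)·(1.75) + (-1)·(1.75) + (-1)·(-0.25)) / 3 = -13/3 = -4.3333
  s[Z,Z] = ((-3.25)·(-3.25) + (1.75)·(1.75) + (1.75)·(1.75) + (-0.25)·(-0.25)) / 3 = 16.75/3 = 5.5833
  Sample standard deviations s_i = √(s[i,i]):
  s(X) = √(2.25) = 1.5
  s(Y) = √(4) = 2
  s(Z) = √(5.5833) = 2.3629

Step 3 — r_{ij} = s_{ij} / (s_i · s_j):
  r[X,X] = 1 (diagonal).
  r[X,Y] = -1.6667 / (1.5 · 2) = -1.6667 / 3 = -0.5556
  r[X,Z] = 0.9167 / (1.5 · 2.3629) = 0.9167 / 3.5444 = 0.2586
  r[Y,Y] = 1 (diagonal).
  r[Y,Z] = -4.3333 / (2 · 2.3629) = -4.3333 / 4.7258 = -0.9169
  r[Z,Z] = 1 (diagonal).

R is symmetric with unit diagonal. Assembling:

R = [[1, -0.5556, 0.2586],
 [-0.5556, 1, -0.9169],
 [0.2586, -0.9169, 1]]


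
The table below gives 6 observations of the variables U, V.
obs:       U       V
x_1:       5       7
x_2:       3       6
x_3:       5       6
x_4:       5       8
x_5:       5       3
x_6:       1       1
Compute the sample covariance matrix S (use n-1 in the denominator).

Step 1 — column means:
  mean(U) = (5 + 3 + 5 + 5 + 5 + 1) / 6 = 24/6 = 4
  mean(V) = (7 + 6 + 6 + 8 + 3 + 1) / 6 = 31/6 = 5.1667

Step 2 — sample covariance S[i,j] = (1/(n-1)) · Σ_k (x_{k,i} - mean_i) · (x_{k,j} - mean_j), with n-1 = 5.
  S[U,U] = ((1)·(1) + (-1)·(-1) + (1)·(1) + (1)·(1) + (1)·(1) + (-3)·(-3)) / 5 = 14/5 = 2.8
  S[U,V] = ((1)·(1.8333) + (-1)·(0.8333) + (1)·(0.8333) + (1)·(2.8333) + (1)·(-2.1667) + (-3)·(-4.1667)) / 5 = 15/5 = 3
  S[V,V] = ((1.8333)·(1.8333) + (0.8333)·(0.8333) + (0.8333)·(0.8333) + (2.8333)·(2.8333) + (-2.1667)·(-2.1667) + (-4.1667)·(-4.1667)) / 5 = 34.8333/5 = 6.9667

S is symmetric (S[j,i] = S[i,j]). Assembling:

S = [[2.8, 3],
 [3, 6.9667]]


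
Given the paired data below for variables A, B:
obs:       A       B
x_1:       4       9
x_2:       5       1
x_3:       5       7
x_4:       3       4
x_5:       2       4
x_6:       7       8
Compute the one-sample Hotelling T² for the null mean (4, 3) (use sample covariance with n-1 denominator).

Step 1 — sample mean vector:
  mean(A) = (4 + 5 + 5 + 3 + 2 + 7) / 6 = 26/6 = 4.3333
  mean(B) = (9 + 1 + 7 + 4 + 4 + 8) / 6 = 33/6 = 5.5
  x̄ = (4.3333, 5.5),  deviation x̄ - mu_0 = (4.3333, 5.5) - (4, 3) = (0.3333, 2.5).

Step 2 — sample covariance matrix, S[i,j] = (1/(n-1)) · Σ_k (x_{k,i} - mean_i) · (x_{k,j} - mean_j), divisor n-1 = 5:
  S[A,A] = ((-0.3333)·(-0.3333) + (0.6667)·(0.6667) + (0.6667)·(0.6667) + (-1.3333)·(-1.3333) + (-2.3333)·(-2.3333) + (2.6667)·(2.6667)) / 5 = 15.3333/5 = 3.0667
  S[A,B] = ((-0.3333)·(3.5) + (0.6667)·(-4.5) + (0.6667)·(1.5) + (-1.3333)·(-1.5) + (-2.3333)·(-1.5) + (2.6667)·(2.5)) / 5 = 9/5 = 1.8
  S[B,B] = ((3.5)·(3.5) + (-4.5)·(-4.5) + (1.5)·(1.5) + (-1.5)·(-1.5) + (-1.5)·(-1.5) + (2.5)·(2.5)) / 5 = 45.5/5 = 9.1
  S = [[3.0667, 1.8],
 [1.8, 9.1]].

Step 3 — invert S. det(S) = 3.0667·9.1 - (1.8)² = 24.6667.
  S^{-1} = (1/det) · [[d, -b], [-b, a]] = [[0.3689, -0.073],
 [-0.073, 0.1243]].

Step 4 — quadratic form (x̄ - mu_0)^T · S^{-1} · (x̄ - mu_0):
  S^{-1} · (x̄ - mu_0) = (-0.0595, 0.2865),
  (x̄ - mu_0)^T · [...] = (0.3333)·(-0.0595) + (2.5)·(0.2865) = 0.6964.

Step 5 — scale by n: T² = 6 · 0.6964 = 4.1784.

T² ≈ 4.1784


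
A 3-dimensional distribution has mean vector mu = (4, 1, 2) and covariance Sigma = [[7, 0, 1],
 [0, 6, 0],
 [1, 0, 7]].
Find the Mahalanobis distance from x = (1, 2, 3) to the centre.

Step 1 — centre the observation: (x - mu) = (-3, 1, 1).

Step 2 — invert Sigma (cofactor / det for 3×3, or solve directly):
  Sigma^{-1} = [[0.1458, 0, -0.0208],
 [0, 0.1667, 0],
 [-0.0208, 0, 0.1458]].

Step 3 — form the quadratic (x - mu)^T · Sigma^{-1} · (x - mu):
  Sigma^{-1} · (x - mu) = (-0.4583, 0.1667, 0.2083).
  (x - mu)^T · [Sigma^{-1} · (x - mu)] = (-3)·(-0.4583) + (1)·(0.1667) + (1)·(0.2083) = 1.75.

Step 4 — take square root: d = √(1.75) ≈ 1.3229.

d(x, mu) = √(1.75) ≈ 1.3229


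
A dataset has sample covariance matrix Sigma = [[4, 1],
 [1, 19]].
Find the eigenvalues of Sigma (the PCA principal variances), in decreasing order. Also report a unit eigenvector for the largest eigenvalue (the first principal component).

Step 1 — characteristic polynomial of 2×2 Sigma:
  det(Sigma - λI) = λ² - trace · λ + det = 0.
  trace = 4 + 19 = 23, det = 4·19 - (1)² = 75.
Step 2 — discriminant:
  Δ = trace² - 4·det = 529 - 300 = 229.
Step 3 — eigenvalues:
  λ = (trace ± √Δ)/2 = (23 ± 15.1327)/2,
  λ_1 = 19.0664,  λ_2 = 3.9336.

Step 4 — unit eigenvector for λ_1: solve (Sigma - λ_1 I)v = 0. First row:
  (4 - 19.0664)·v_x + (1)·v_y = 0, i.e. (-15.0664)·v_x + (1)·v_y = 0,
  so v ∝ (b, λ_1 - a) = (1, 15.0664) = u.
  ||u|| = √((1)² + (15.0664)²) = √(227.9956) ≈ 15.0995,
  v_1 = u/||u|| ≈ (0.0662, 0.9978) (||v_1|| = 1).

λ_1 = 19.0664,  λ_2 = 3.9336;  v_1 ≈ (0.0662, 0.9978)


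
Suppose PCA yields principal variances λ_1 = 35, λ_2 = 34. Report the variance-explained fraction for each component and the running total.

Step 1 — total variance = trace(Sigma) = Σ λ_i = 35 + 34 = 69.

Step 2 — fraction explained by component i = λ_i / Σ λ:
  PC1: 35/69 = 0.5072
  PC2: 34/69 = 0.4928

Step 3 — cumulative fraction after k components = (λ_1 + ... + λ_k) / Σ λ:
  k = 1: 35/69 = 0.5072
  k = 2: (35 + 34)/69 = 69/69 = 1

Summary (fraction, with percent):

explained: PC1 0.5072 (50.72%), PC2 0.4928 (49.28%);  cumulative: 0.5072, 1


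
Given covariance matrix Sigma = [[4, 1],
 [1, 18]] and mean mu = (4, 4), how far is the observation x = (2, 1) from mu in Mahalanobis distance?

Step 1 — centre the observation: (x - mu) = (-2, -3).

Step 2 — invert Sigma. det(Sigma) = 4·18 - (1)² = 71.
  Sigma^{-1} = (1/det) · [[d, -b], [-b, a]] = [[0.2535, -0.0141],
 [-0.0141, 0.0563]].

Step 3 — form the quadratic (x - mu)^T · Sigma^{-1} · (x - mu):
  Sigma^{-1} · (x - mu) = (-0.4648, -0.1408).
  (x - mu)^T · [Sigma^{-1} · (x - mu)] = (-2)·(-0.4648) + (-3)·(-0.1408) = 1.3521.

Step 4 — take square root: d = √(1.3521) ≈ 1.1628.

d(x, mu) = √(1.3521) ≈ 1.1628


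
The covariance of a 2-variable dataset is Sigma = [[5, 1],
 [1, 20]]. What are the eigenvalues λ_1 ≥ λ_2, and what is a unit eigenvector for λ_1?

Step 1 — characteristic polynomial of 2×2 Sigma:
  det(Sigma - λI) = λ² - trace · λ + det = 0.
  trace = 5 + 20 = 25, det = 5·20 - (1)² = 99.
Step 2 — discriminant:
  Δ = trace² - 4·det = 625 - 396 = 229.
Step 3 — eigenvalues:
  λ = (trace ± √Δ)/2 = (25 ± 15.1327)/2,
  λ_1 = 20.0664,  λ_2 = 4.9336.

Step 4 — unit eigenvector for λ_1: solve (Sigma - λ_1 I)v = 0. First row:
  (5 - 20.0664)·v_x + (1)·v_y = 0, i.e. (-15.0664)·v_x + (1)·v_y = 0,
  so v ∝ (b, λ_1 - a) = (1, 15.0664) = u.
  ||u|| = √((1)² + (15.0664)²) = √(227.9956) ≈ 15.0995,
  v_1 = u/||u|| ≈ (0.0662, 0.9978) (||v_1|| = 1).

λ_1 = 20.0664,  λ_2 = 4.9336;  v_1 ≈ (0.0662, 0.9978)


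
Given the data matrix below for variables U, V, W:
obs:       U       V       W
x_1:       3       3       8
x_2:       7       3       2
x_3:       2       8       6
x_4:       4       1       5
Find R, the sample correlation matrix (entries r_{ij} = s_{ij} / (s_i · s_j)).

Step 1 — column means:
  mean(U) = (3 + 7 + 2 + 4) / 4 = 16/4 = 4
  mean(V) = (3 + 3 + 8 + 1) / 4 = 15/4 = 3.75
  mean(W) = (8 + 2 + 6 + 5) / 4 = 21/4 = 5.25

Step 2 — sample variances and covariances s[i,j] = (1/(n-1)) · Σ_k (x_{k,i} - mean_i) · (x_{k,j} - mean_j), with n-1 = 3:
  s[U,U] = ((-1)·(-1) + (3)·(3) + (-2)·(-2) + (0)·(0)) / 3 = 14/3 = 4.6667
  s[U,V] = ((-1)·(-0.75) + (3)·(-0.75) + (-2)·(4.25) + (0)·(-2.75)) / 3 = -10/3 = -3.3333
  s[U,W] = ((-1)·(2.75) + (3)·(-3.25) + (-2)·(0.75) + (0)·(-0.25)) / 3 = -14/3 = -4.6667
  s[V,V] = ((-0.75)·(-0.75) + (-0.75)·(-0.75) + (4.25)·(4.25) + (-2.75)·(-2.75)) / 3 = 26.75/3 = 8.9167
  s[V,W] = ((-0.75)·(2.75) + (-0.75)·(-3.25) + (4.25)·(0.75) + (-2.75)·(-0.25)) / 3 = 4.25/3 = 1.4167
  s[W,W] = ((2.75)·(2.75) + (-3.25)·(-3.25) + (0.75)·(0.75) + (-0.25)·(-0.25)) / 3 = 18.75/3 = 6.25
  Sample standard deviations s_i = √(s[i,i]):
  s(U) = √(4.6667) = 2.1602
  s(V) = √(8.9167) = 2.9861
  s(W) = √(6.25) = 2.5

Step 3 — r_{ij} = s_{ij} / (s_i · s_j):
  r[U,U] = 1 (diagonal).
  r[U,V] = -3.3333 / (2.1602 · 2.9861) = -3.3333 / 6.4507 = -0.5167
  r[U,W] = -4.6667 / (2.1602 · 2.5) = -4.6667 / 5.4006 = -0.8641
  r[V,V] = 1 (diagonal).
  r[V,W] = 1.4167 / (2.9861 · 2.5) = 1.4167 / 7.4652 = 0.1898
  r[W,W] = 1 (diagonal).

R is symmetric with unit diagonal. Assembling:

R = [[1, -0.5167, -0.8641],
 [-0.5167, 1, 0.1898],
 [-0.8641, 0.1898, 1]]


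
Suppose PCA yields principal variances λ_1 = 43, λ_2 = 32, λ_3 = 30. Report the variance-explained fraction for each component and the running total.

Step 1 — total variance = trace(Sigma) = Σ λ_i = 43 + 32 + 30 = 105.

Step 2 — fraction explained by component i = λ_i / Σ λ:
  PC1: 43/105 = 0.4095
  PC2: 32/105 = 0.3048
  PC3: 30/105 = 0.2857

Step 3 — cumulative fraction after k components = (λ_1 + ... + λ_k) / Σ λ:
  k = 1: 43/105 = 0.4095
  k = 2: (43 + 32)/105 = 75/105 = 0.7143
  k = 3: (43 + 32 + 30)/105 = 105/105 = 1

Summary (fraction, with percent):

explained: PC1 0.4095 (40.95%), PC2 0.3048 (30.48%), PC3 0.2857 (28.57%);  cumulative: 0.4095, 0.7143, 1


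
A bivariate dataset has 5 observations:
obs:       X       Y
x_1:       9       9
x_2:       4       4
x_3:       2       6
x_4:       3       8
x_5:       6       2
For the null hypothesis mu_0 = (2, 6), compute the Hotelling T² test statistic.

Step 1 — sample mean vector:
  mean(X) = (9 + 4 + 2 + 3 + 6) / 5 = 24/5 = 4.8
  mean(Y) = (9 + 4 + 6 + 8 + 2) / 5 = 29/5 = 5.8
  x̄ = (4.8, 5.8),  deviation x̄ - mu_0 = (4.8, 5.8) - (2, 6) = (2.8, -0.2).

Step 2 — sample covariance matrix, S[i,j] = (1/(n-1)) · Σ_k (x_{k,i} - mean_i) · (x_{k,j} - mean_j), divisor n-1 = 4:
  S[X,X] = ((4.2)·(4.2) + (-0.8)·(-0.8) + (-2.8)·(-2.8) + (-1.8)·(-1.8) + (1.2)·(1.2)) / 4 = 30.8/4 = 7.7
  S[X,Y] = ((4.2)·(3.2) + (-0.8)·(-1.8) + (-2.8)·(0.2) + (-1.8)·(2.2) + (1.2)·(-3.8)) / 4 = 5.8/4 = 1.45
  S[Y,Y] = ((3.2)·(3.2) + (-1.8)·(-1.8) + (0.2)·(0.2) + (2.2)·(2.2) + (-3.8)·(-3.8)) / 4 = 32.8/4 = 8.2
  S = [[7.7, 1.45],
 [1.45, 8.2]].

Step 3 — invert S. det(S) = 7.7·8.2 - (1.45)² = 61.0375.
  S^{-1} = (1/det) · [[d, -b], [-b, a]] = [[0.1343, -0.0238],
 [-0.0238, 0.1262]].

Step 4 — quadratic form (x̄ - mu_0)^T · S^{-1} · (x̄ - mu_0):
  S^{-1} · (x̄ - mu_0) = (0.3809, -0.0917),
  (x̄ - mu_0)^T · [...] = (2.8)·(0.3809) + (-0.2)·(-0.0917) = 1.0849.

Step 5 — scale by n: T² = 5 · 1.0849 = 5.4245.

T² ≈ 5.4245


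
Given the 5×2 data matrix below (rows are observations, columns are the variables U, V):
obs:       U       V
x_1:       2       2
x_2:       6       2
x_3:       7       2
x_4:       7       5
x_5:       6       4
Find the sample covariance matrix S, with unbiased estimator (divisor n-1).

Step 1 — column means:
  mean(U) = (2 + 6 + 7 + 7 + 6) / 5 = 28/5 = 5.6
  mean(V) = (2 + 2 + 2 + 5 + 4) / 5 = 15/5 = 3

Step 2 — sample covariance S[i,j] = (1/(n-1)) · Σ_k (x_{k,i} - mean_i) · (x_{k,j} - mean_j), with n-1 = 4.
  S[U,U] = ((-3.6)·(-3.6) + (0.4)·(0.4) + (1.4)·(1.4) + (1.4)·(1.4) + (0.4)·(0.4)) / 4 = 17.2/4 = 4.3
  S[U,V] = ((-3.6)·(-1) + (0.4)·(-1) + (1.4)·(-1) + (1.4)·(2) + (0.4)·(1)) / 4 = 5/4 = 1.25
  S[V,V] = ((-1)·(-1) + (-1)·(-1) + (-1)·(-1) + (2)·(2) + (1)·(1)) / 4 = 8/4 = 2

S is symmetric (S[j,i] = S[i,j]). Assembling:

S = [[4.3, 1.25],
 [1.25, 2]]


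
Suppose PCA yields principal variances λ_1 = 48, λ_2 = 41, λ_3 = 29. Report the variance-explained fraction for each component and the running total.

Step 1 — total variance = trace(Sigma) = Σ λ_i = 48 + 41 + 29 = 118.

Step 2 — fraction explained by component i = λ_i / Σ λ:
  PC1: 48/118 = 0.4068
  PC2: 41/118 = 0.3475
  PC3: 29/118 = 0.2458

Step 3 — cumulative fraction after k components = (λ_1 + ... + λ_k) / Σ λ:
  k = 1: 48/118 = 0.4068
  k = 2: (48 + 41)/118 = 89/118 = 0.7542
  k = 3: (48 + 41 + 29)/118 = 118/118 = 1

Summary (fraction, with percent):

explained: PC1 0.4068 (40.68%), PC2 0.3475 (34.75%), PC3 0.2458 (24.58%);  cumulative: 0.4068, 0.7542, 1


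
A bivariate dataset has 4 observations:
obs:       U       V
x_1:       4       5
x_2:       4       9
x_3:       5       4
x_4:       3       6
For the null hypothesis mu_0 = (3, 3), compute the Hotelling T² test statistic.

Step 1 — sample mean vector:
  mean(U) = (4 + 4 + 5 + 3) / 4 = 16/4 = 4
  mean(V) = (5 + 9 + 4 + 6) / 4 = 24/4 = 6
  x̄ = (4, 6),  deviation x̄ - mu_0 = (4, 6) - (3, 3) = (1, 3).

Step 2 — sample covariance matrix, S[i,j] = (1/(n-1)) · Σ_k (x_{k,i} - mean_i) · (x_{k,j} - mean_j), divisor n-1 = 3:
  S[U,U] = ((0)·(0) + (0)·(0) + (1)·(1) + (-1)·(-1)) / 3 = 2/3 = 0.6667
  S[U,V] = ((0)·(-1) + (0)·(3) + (1)·(-2) + (-1)·(0)) / 3 = -2/3 = -0.6667
  S[V,V] = ((-1)·(-1) + (3)·(3) + (-2)·(-2) + (0)·(0)) / 3 = 14/3 = 4.6667
  S = [[0.6667, -0.6667],
 [-0.6667, 4.6667]].

Step 3 — invert S. det(S) = 0.6667·4.6667 - (-0.6667)² = 2.6667.
  S^{-1} = (1/det) · [[d, -b], [-b, a]] = [[1.75, 0.25],
 [0.25, 0.25]].

Step 4 — quadratic form (x̄ - mu_0)^T · S^{-1} · (x̄ - mu_0):
  S^{-1} · (x̄ - mu_0) = (2.5, 1),
  (x̄ - mu_0)^T · [...] = (1)·(2.5) + (3)·(1) = 5.5.

Step 5 — scale by n: T² = 4 · 5.5 = 22.

T² ≈ 22
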